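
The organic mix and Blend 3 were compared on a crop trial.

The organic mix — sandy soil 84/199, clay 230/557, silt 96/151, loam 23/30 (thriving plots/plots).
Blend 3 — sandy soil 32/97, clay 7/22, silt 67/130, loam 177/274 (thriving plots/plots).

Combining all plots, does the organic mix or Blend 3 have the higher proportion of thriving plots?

Sandy soil: the organic mix 84/199 = 42.2%, Blend 3 32/97 = 33.0% → the organic mix
Clay: the organic mix 230/557 = 41.3%, Blend 3 7/22 = 31.8% → the organic mix
Silt: the organic mix 96/151 = 63.6%, Blend 3 67/130 = 51.5% → the organic mix
Loam: the organic mix 23/30 = 76.7%, Blend 3 177/274 = 64.6% → the organic mix
Overall: the organic mix 433/937 = 46.2%, Blend 3 283/523 = 54.1% → Blend 3
(The organic mix wins every soil group but Blend 3 wins overall — the organic mix's plots skew toward the low-rate clay group.)

Blend 3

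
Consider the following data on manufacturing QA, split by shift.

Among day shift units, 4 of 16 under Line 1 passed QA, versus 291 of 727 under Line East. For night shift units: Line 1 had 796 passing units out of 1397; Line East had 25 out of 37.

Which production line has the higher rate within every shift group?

Line East

Day shift: Line 1 4/16 = 25.0%, Line East 291/727 = 40.0% → Line East
Night shift: Line 1 796/1397 = 57.0%, Line East 25/37 = 67.6% → Line East
Line East has the higher rate in both groups.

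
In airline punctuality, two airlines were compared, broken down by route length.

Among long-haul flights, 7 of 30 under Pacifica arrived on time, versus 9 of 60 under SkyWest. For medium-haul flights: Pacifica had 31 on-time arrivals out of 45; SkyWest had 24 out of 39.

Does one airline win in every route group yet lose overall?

No

Long-haul: Pacifica 7/30 = 23.3%, SkyWest 9/60 = 15.0% → Pacifica
Medium-haul: Pacifica 31/45 = 68.9%, SkyWest 24/39 = 61.5% → Pacifica
Overall: Pacifica 38/75 = 50.7%, SkyWest 33/99 = 33.3% → Pacifica
Pacifica wins overall and in every route group — no reversal.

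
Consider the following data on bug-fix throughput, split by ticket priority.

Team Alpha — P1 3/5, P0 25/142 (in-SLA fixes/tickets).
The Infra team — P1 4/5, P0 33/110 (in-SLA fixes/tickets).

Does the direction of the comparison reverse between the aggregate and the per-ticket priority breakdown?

No

P1: Team Alpha 3/5 = 60.0%, the Infra team 4/5 = 80.0% → the Infra team
P0: Team Alpha 25/142 = 17.6%, the Infra team 33/110 = 30.0% → the Infra team
Overall: Team Alpha 28/147 = 19.0%, the Infra team 37/115 = 32.2% → the Infra team
The Infra team wins overall and in every ticket group — no reversal.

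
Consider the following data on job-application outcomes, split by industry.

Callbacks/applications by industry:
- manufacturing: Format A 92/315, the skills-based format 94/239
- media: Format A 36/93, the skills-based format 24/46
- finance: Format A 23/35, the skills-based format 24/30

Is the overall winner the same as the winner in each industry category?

Manufacturing: Format A 92/315 = 29.2%, the skills-based format 94/239 = 39.3% → the skills-based format
Media: Format A 36/93 = 38.7%, the skills-based format 24/46 = 52.2% → the skills-based format
Finance: Format A 23/35 = 65.7%, the skills-based format 24/30 = 80.0% → the skills-based format
Overall: Format A 151/443 = 34.1%, the skills-based format 142/315 = 45.1% → the skills-based format
The skills-based format wins overall and in every industry group — no reversal.

Yes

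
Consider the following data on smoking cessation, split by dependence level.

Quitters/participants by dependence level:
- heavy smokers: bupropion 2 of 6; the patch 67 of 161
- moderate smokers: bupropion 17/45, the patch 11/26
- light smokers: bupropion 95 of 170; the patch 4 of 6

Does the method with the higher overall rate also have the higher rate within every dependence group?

No

Heavy smokers: bupropion 2/6 = 33.3%, the patch 67/161 = 41.6% → the patch
Moderate smokers: bupropion 17/45 = 37.8%, the patch 11/26 = 42.3% → the patch
Light smokers: bupropion 95/170 = 55.9%, the patch 4/6 = 66.7% → the patch
Overall: bupropion 114/221 = 51.6%, the patch 82/193 = 42.5% → bupropion
The patch wins each dependence group but bupropion wins overall — the comparison reverses. The patch's participants skew toward heavy smokers, which has a lower base rate.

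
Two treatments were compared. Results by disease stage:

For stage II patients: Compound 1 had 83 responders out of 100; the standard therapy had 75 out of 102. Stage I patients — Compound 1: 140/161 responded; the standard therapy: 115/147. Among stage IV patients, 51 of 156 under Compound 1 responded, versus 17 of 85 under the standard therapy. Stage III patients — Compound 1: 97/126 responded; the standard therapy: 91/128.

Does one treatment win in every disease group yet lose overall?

No

Stage II: Compound 1 83/100 = 83.0%, the standard therapy 75/102 = 73.5% → Compound 1
Stage I: Compound 1 140/161 = 87.0%, the standard therapy 115/147 = 78.2% → Compound 1
Stage IV: Compound 1 51/156 = 32.7%, the standard therapy 17/85 = 20.0% → Compound 1
Stage III: Compound 1 97/126 = 77.0%, the standard therapy 91/128 = 71.1% → Compound 1
Overall: Compound 1 371/543 = 68.3%, the standard therapy 298/462 = 64.5% → Compound 1
Compound 1 wins overall and in every disease group — no reversal.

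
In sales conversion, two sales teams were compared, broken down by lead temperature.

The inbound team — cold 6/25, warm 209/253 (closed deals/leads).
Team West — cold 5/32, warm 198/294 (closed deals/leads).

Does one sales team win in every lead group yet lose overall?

Cold: the inbound team 6/25 = 24.0%, Team West 5/32 = 15.6% → the inbound team
Warm: the inbound team 209/253 = 82.6%, Team West 198/294 = 67.3% → the inbound team
Overall: the inbound team 215/278 = 77.3%, Team West 203/326 = 62.3% → the inbound team
The inbound team wins overall and in every lead group — no reversal.

No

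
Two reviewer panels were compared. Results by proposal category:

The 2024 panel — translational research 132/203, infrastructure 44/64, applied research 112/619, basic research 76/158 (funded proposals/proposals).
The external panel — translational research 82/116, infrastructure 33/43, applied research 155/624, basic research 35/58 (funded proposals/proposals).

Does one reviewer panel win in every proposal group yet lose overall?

No

Translational research: the 2024 panel 132/203 = 65.0%, the external panel 82/116 = 70.7% → the external panel
Infrastructure: the 2024 panel 44/64 = 68.8%, the external panel 33/43 = 76.7% → the external panel
Applied research: the 2024 panel 112/619 = 18.1%, the external panel 155/624 = 24.8% → the external panel
Basic research: the 2024 panel 76/158 = 48.1%, the external panel 35/58 = 60.3% → the external panel
Overall: the 2024 panel 364/1044 = 34.9%, the external panel 305/841 = 36.3% → the external panel
The external panel wins overall and in every proposal group — no reversal.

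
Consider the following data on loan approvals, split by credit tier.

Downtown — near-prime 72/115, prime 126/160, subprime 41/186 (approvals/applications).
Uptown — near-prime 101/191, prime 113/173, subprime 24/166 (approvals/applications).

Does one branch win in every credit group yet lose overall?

Near-prime: Downtown 72/115 = 62.6%, Uptown 101/191 = 52.9% → Downtown
Prime: Downtown 126/160 = 78.8%, Uptown 113/173 = 65.3% → Downtown
Subprime: Downtown 41/186 = 22.0%, Uptown 24/166 = 14.5% → Downtown
Overall: Downtown 239/461 = 51.8%, Uptown 238/530 = 44.9% → Downtown
Downtown wins overall and in every credit group — no reversal.

No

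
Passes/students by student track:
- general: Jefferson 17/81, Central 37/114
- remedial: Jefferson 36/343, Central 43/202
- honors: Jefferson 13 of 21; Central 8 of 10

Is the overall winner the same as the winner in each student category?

General: Jefferson 17/81 = 21.0%, Central 37/114 = 32.5% → Central
Remedial: Jefferson 36/343 = 10.5%, Central 43/202 = 21.3% → Central
Honors: Jefferson 13/21 = 61.9%, Central 8/10 = 80.0% → Central
Overall: Jefferson 66/445 = 14.8%, Central 88/326 = 27.0% → Central
Central wins overall and in every student group — no reversal.

Yes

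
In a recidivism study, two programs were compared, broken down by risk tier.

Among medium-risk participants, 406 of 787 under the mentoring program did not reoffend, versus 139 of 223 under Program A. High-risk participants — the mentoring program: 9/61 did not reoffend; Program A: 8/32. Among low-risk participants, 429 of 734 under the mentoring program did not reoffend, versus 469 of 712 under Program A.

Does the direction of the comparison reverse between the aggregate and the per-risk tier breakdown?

No

Medium-risk: the mentoring program 406/787 = 51.6%, Program A 139/223 = 62.3% → Program A
High-risk: the mentoring program 9/61 = 14.8%, Program A 8/32 = 25.0% → Program A
Low-risk: the mentoring program 429/734 = 58.4%, Program A 469/712 = 65.9% → Program A
Overall: the mentoring program 844/1582 = 53.4%, Program A 616/967 = 63.7% → Program A
Program A wins overall and in every risk group — no reversal.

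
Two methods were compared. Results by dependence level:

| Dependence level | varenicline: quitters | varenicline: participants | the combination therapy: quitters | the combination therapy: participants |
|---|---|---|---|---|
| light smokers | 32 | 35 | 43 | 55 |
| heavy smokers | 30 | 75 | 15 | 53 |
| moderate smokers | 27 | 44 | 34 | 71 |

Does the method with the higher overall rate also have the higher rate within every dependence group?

Light smokers: varenicline 32/35 = 91.4%, the combination therapy 43/55 = 78.2% → varenicline
Heavy smokers: varenicline 30/75 = 40.0%, the combination therapy 15/53 = 28.3% → varenicline
Moderate smokers: varenicline 27/44 = 61.4%, the combination therapy 34/71 = 47.9% → varenicline
Overall: varenicline 89/154 = 57.8%, the combination therapy 92/179 = 51.4% → varenicline
Varenicline wins overall and in every dependence group — no reversal.

Yes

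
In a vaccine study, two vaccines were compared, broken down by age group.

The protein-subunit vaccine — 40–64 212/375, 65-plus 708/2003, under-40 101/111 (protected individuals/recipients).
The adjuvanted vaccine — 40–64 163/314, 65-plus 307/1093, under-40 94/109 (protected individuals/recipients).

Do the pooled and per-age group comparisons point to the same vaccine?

Yes

40–64: the protein-subunit vaccine 212/375 = 56.5%, the adjuvanted vaccine 163/314 = 51.9% → the protein-subunit vaccine
65-plus: the protein-subunit vaccine 708/2003 = 35.3%, the adjuvanted vaccine 307/1093 = 28.1% → the protein-subunit vaccine
Under-40: the protein-subunit vaccine 101/111 = 91.0%, the adjuvanted vaccine 94/109 = 86.2% → the protein-subunit vaccine
Overall: the protein-subunit vaccine 1021/2489 = 41.0%, the adjuvanted vaccine 564/1516 = 37.2% → the protein-subunit vaccine
The protein-subunit vaccine wins overall and in every age group — no reversal.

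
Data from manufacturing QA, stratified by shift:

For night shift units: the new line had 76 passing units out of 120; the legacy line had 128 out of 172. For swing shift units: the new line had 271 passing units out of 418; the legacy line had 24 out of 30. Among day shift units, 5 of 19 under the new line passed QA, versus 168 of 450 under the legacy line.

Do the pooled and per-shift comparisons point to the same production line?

Night shift: the new line 76/120 = 63.3%, the legacy line 128/172 = 74.4% → the legacy line
Swing shift: the new line 271/418 = 64.8%, the legacy line 24/30 = 80.0% → the legacy line
Day shift: the new line 5/19 = 26.3%, the legacy line 168/450 = 37.3% → the legacy line
Overall: the new line 352/557 = 63.2%, the legacy line 320/652 = 49.1% → the new line
The legacy line wins each shift group but the new line wins overall — the comparison reverses. The legacy line's units skew toward day shift, which has a lower base rate.

No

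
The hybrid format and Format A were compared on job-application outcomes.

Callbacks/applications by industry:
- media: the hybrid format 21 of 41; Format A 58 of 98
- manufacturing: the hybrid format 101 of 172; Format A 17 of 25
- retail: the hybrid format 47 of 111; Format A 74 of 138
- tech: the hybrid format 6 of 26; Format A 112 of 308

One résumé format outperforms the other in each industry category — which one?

Media: the hybrid format 21/41 = 51.2%, Format A 58/98 = 59.2% → Format A
Manufacturing: the hybrid format 101/172 = 58.7%, Format A 17/25 = 68.0% → Format A
Retail: the hybrid format 47/111 = 42.3%, Format A 74/138 = 53.6% → Format A
Tech: the hybrid format 6/26 = 23.1%, Format A 112/308 = 36.4% → Format A
Format A has the higher rate in all 4 groups.

Format A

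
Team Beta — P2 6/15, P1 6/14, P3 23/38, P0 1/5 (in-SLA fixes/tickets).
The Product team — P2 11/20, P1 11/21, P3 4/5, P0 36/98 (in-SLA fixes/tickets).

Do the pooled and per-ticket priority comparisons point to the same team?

P2: Team Beta 6/15 = 40.0%, the Product team 11/20 = 55.0% → the Product team
P1: Team Beta 6/14 = 42.9%, the Product team 11/21 = 52.4% → the Product team
P3: Team Beta 23/38 = 60.5%, the Product team 4/5 = 80.0% → the Product team
P0: Team Beta 1/5 = 20.0%, the Product team 36/98 = 36.7% → the Product team
Overall: Team Beta 36/72 = 50.0%, the Product team 62/144 = 43.1% → Team Beta
The Product team wins each ticket group but Team Beta wins overall — the comparison reverses. The Product team's tickets skew toward P0, which has a lower base rate.

No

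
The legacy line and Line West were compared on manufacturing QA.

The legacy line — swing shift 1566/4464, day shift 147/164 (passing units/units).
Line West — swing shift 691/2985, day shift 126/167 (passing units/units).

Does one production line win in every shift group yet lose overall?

Swing shift: the legacy line 1566/4464 = 35.1%, Line West 691/2985 = 23.1% → the legacy line
Day shift: the legacy line 147/164 = 89.6%, Line West 126/167 = 75.4% → the legacy line
Overall: the legacy line 1713/4628 = 37.0%, Line West 817/3152 = 25.9% → the legacy line
The legacy line wins overall and in every shift group — no reversal.

No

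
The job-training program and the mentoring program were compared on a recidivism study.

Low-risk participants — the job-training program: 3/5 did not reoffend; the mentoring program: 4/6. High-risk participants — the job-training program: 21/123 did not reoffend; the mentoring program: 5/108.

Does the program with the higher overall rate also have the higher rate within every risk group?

Low-risk: the job-training program 3/5 = 60.0%, the mentoring program 4/6 = 66.7% → the mentoring program
High-risk: the job-training program 21/123 = 17.1%, the mentoring program 5/108 = 4.6% → the job-training program
Overall: the job-training program 24/128 = 18.8%, the mentoring program 9/114 = 7.9% → the job-training program
Neither sweeps: the job-training program wins 1 of 2 groups, the mentoring program wins 1. The job-training program wins overall but not every group — no Simpson reversal.

No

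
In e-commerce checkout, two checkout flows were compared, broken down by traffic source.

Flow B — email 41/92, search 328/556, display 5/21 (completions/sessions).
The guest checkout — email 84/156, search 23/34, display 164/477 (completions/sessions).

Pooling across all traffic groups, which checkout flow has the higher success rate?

Email: Flow B 41/92 = 44.6%, the guest checkout 84/156 = 53.8% → the guest checkout
Search: Flow B 328/556 = 59.0%, the guest checkout 23/34 = 67.6% → the guest checkout
Display: Flow B 5/21 = 23.8%, the guest checkout 164/477 = 34.4% → the guest checkout
Overall: Flow B 374/669 = 55.9%, the guest checkout 271/667 = 40.6% → Flow B
(The guest checkout wins every traffic group but Flow B wins overall — the guest checkout's sessions skew toward the low-rate display group.)

Flow B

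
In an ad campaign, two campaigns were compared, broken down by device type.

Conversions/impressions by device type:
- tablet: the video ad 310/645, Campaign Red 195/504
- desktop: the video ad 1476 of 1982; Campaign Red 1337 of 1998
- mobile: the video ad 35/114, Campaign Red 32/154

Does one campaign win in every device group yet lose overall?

No

Tablet: the video ad 310/645 = 48.1%, Campaign Red 195/504 = 38.7% → the video ad
Desktop: the video ad 1476/1982 = 74.5%, Campaign Red 1337/1998 = 66.9% → the video ad
Mobile: the video ad 35/114 = 30.7%, Campaign Red 32/154 = 20.8% → the video ad
Overall: the video ad 1821/2741 = 66.4%, Campaign Red 1564/2656 = 58.9% → the video ad
The video ad wins overall and in every device group — no reversal.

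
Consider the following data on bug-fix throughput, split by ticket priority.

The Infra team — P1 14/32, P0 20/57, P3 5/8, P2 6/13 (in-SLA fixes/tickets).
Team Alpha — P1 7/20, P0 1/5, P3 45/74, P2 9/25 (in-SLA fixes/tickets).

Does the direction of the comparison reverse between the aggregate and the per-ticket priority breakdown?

Yes

P1: the Infra team 14/32 = 43.8%, Team Alpha 7/20 = 35.0% → the Infra team
P0: the Infra team 20/57 = 35.1%, Team Alpha 1/5 = 20.0% → the Infra team
P3: the Infra team 5/8 = 62.5%, Team Alpha 45/74 = 60.8% → the Infra team
P2: the Infra team 6/13 = 46.2%, Team Alpha 9/25 = 36.0% → the Infra team
Overall: the Infra team 45/110 = 40.9%, Team Alpha 62/124 = 50.0% → Team Alpha
The Infra team wins each ticket group but Team Alpha wins overall — the comparison reverses. The Infra team's tickets skew toward P0, which has a lower base rate.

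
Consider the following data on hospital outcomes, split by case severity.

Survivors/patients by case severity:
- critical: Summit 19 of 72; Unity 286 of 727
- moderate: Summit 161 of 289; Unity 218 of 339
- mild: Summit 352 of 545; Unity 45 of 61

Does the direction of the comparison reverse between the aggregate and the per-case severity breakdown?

Critical: Summit 19/72 = 26.4%, Unity 286/727 = 39.3% → Unity
Moderate: Summit 161/289 = 55.7%, Unity 218/339 = 64.3% → Unity
Mild: Summit 352/545 = 64.6%, Unity 45/61 = 73.8% → Unity
Overall: Summit 532/906 = 58.7%, Unity 549/1127 = 48.7% → Summit
Unity wins each case group but Summit wins overall — the comparison reverses. Unity's patients skew toward critical, which has a lower base rate.

Yes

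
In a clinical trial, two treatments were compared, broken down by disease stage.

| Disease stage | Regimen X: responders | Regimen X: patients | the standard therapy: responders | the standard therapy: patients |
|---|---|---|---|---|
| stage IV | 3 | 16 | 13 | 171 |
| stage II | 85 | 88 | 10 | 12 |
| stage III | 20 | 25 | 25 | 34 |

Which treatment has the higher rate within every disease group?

Stage IV: Regimen X 3/16 = 18.8%, the standard therapy 13/171 = 7.6% → Regimen X
Stage II: Regimen X 85/88 = 96.6%, the standard therapy 10/12 = 83.3% → Regimen X
Stage III: Regimen X 20/25 = 80.0%, the standard therapy 25/34 = 73.5% → Regimen X
Regimen X has the higher rate in all 3 groups.

Regimen X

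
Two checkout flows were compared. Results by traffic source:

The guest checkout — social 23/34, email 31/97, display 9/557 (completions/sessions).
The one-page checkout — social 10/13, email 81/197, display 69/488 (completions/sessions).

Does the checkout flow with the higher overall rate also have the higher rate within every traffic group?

Social: the guest checkout 23/34 = 67.6%, the one-page checkout 10/13 = 76.9% → the one-page checkout
Email: the guest checkout 31/97 = 32.0%, the one-page checkout 81/197 = 41.1% → the one-page checkout
Display: the guest checkout 9/557 = 1.6%, the one-page checkout 69/488 = 14.1% → the one-page checkout
Overall: the guest checkout 63/688 = 9.2%, the one-page checkout 160/698 = 22.9% → the one-page checkout
The one-page checkout wins overall and in every traffic group — no reversal.

Yes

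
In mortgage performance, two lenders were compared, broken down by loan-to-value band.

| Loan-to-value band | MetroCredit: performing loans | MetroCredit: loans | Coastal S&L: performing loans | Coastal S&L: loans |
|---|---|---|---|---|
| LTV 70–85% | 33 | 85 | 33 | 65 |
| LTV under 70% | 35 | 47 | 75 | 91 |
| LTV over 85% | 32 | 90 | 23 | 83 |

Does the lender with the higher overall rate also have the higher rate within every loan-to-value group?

No

LTV 70–85%: MetroCredit 33/85 = 38.8%, Coastal S&L 33/65 = 50.8% → Coastal S&L
LTV under 70%: MetroCredit 35/47 = 74.5%, Coastal S&L 75/91 = 82.4% → Coastal S&L
LTV over 85%: MetroCredit 32/90 = 35.6%, Coastal S&L 23/83 = 27.7% → MetroCredit
Overall: MetroCredit 100/222 = 45.0%, Coastal S&L 131/239 = 54.8% → Coastal S&L
Neither sweeps: MetroCredit wins 1 of 3 groups, Coastal S&L wins 2. Coastal S&L wins overall but not every group — no Simpson reversal.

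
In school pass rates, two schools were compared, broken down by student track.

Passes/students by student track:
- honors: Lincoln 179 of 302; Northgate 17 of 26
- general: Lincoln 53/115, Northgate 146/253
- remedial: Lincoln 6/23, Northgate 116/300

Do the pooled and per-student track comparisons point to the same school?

Honors: Lincoln 179/302 = 59.3%, Northgate 17/26 = 65.4% → Northgate
General: Lincoln 53/115 = 46.1%, Northgate 146/253 = 57.7% → Northgate
Remedial: Lincoln 6/23 = 26.1%, Northgate 116/300 = 38.7% → Northgate
Overall: Lincoln 238/440 = 54.1%, Northgate 279/579 = 48.2% → Lincoln
Northgate wins each student group but Lincoln wins overall — the comparison reverses. Northgate's students skew toward remedial, which has a lower base rate.

No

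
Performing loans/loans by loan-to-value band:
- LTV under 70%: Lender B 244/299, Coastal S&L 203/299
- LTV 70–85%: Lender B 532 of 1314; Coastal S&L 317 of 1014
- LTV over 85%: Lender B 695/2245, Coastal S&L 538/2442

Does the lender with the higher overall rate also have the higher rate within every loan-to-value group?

LTV under 70%: Lender B 244/299 = 81.6%, Coastal S&L 203/299 = 67.9% → Lender B
LTV 70–85%: Lender B 532/1314 = 40.5%, Coastal S&L 317/1014 = 31.3% → Lender B
LTV over 85%: Lender B 695/2245 = 31.0%, Coastal S&L 538/2442 = 22.0% → Lender B
Overall: Lender B 1471/3858 = 38.1%, Coastal S&L 1058/3755 = 28.2% → Lender B
Lender B wins overall and in every loan-to-value group — no reversal.

Yes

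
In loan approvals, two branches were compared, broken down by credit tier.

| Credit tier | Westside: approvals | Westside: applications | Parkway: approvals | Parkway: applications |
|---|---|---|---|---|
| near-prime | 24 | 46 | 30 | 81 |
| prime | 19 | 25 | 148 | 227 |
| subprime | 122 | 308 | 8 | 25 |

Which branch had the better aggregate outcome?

Parkway

Near-prime: Westside 24/46 = 52.2%, Parkway 30/81 = 37.0% → Westside
Prime: Westside 19/25 = 76.0%, Parkway 148/227 = 65.2% → Westside
Subprime: Westside 122/308 = 39.6%, Parkway 8/25 = 32.0% → Westside
Overall: Westside 165/379 = 43.5%, Parkway 186/333 = 55.9% → Parkway
(Westside wins every credit group but Parkway wins overall — Westside's applications skew toward the low-rate subprime group.)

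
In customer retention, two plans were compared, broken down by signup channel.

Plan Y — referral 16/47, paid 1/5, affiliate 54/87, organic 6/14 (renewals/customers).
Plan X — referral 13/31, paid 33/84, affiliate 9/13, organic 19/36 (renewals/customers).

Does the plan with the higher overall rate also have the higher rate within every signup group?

No

Referral: Plan Y 16/47 = 34.0%, Plan X 13/31 = 41.9% → Plan X
Paid: Plan Y 1/5 = 20.0%, Plan X 33/84 = 39.3% → Plan X
Affiliate: Plan Y 54/87 = 62.1%, Plan X 9/13 = 69.2% → Plan X
Organic: Plan Y 6/14 = 42.9%, Plan X 19/36 = 52.8% → Plan X
Overall: Plan Y 77/153 = 50.3%, Plan X 74/164 = 45.1% → Plan Y
Plan X wins each signup group but Plan Y wins overall — the comparison reverses. Plan X's customers skew toward paid, which has a lower base rate.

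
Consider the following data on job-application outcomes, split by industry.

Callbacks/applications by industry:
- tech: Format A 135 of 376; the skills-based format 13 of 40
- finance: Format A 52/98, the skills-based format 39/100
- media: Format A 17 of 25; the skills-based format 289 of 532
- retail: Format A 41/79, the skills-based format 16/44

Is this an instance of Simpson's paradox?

Yes

Tech: Format A 135/376 = 35.9%, the skills-based format 13/40 = 32.5% → Format A
Finance: Format A 52/98 = 53.1%, the skills-based format 39/100 = 39.0% → Format A
Media: Format A 17/25 = 68.0%, the skills-based format 289/532 = 54.3% → Format A
Retail: Format A 41/79 = 51.9%, the skills-based format 16/44 = 36.4% → Format A
Overall: Format A 245/578 = 42.4%, the skills-based format 357/716 = 49.9% → the skills-based format
Format A wins each industry group but the skills-based format wins overall — the comparison reverses. Format A's applications skew toward tech, which has a lower base rate.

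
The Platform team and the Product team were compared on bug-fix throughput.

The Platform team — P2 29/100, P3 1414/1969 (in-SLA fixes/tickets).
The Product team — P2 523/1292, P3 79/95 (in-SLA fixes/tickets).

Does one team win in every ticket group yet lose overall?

P2: the Platform team 29/100 = 29.0%, the Product team 523/1292 = 40.5% → the Product team
P3: the Platform team 1414/1969 = 71.8%, the Product team 79/95 = 83.2% → the Product team
Overall: the Platform team 1443/2069 = 69.7%, the Product team 602/1387 = 43.4% → the Platform team
The Product team wins each ticket group but the Platform team wins overall — the comparison reverses. The Product team's tickets skew toward P2, which has a lower base rate.

Yes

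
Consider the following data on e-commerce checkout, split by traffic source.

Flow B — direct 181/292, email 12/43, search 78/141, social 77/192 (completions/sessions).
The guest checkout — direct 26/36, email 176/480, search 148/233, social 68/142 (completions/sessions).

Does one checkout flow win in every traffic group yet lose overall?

Direct: Flow B 181/292 = 62.0%, the guest checkout 26/36 = 72.2% → the guest checkout
Email: Flow B 12/43 = 27.9%, the guest checkout 176/480 = 36.7% → the guest checkout
Search: Flow B 78/141 = 55.3%, the guest checkout 148/233 = 63.5% → the guest checkout
Social: Flow B 77/192 = 40.1%, the guest checkout 68/142 = 47.9% → the guest checkout
Overall: Flow B 348/668 = 52.1%, the guest checkout 418/891 = 46.9% → Flow B
The guest checkout wins each traffic group but Flow B wins overall — the comparison reverses. The guest checkout's sessions skew toward email, which has a lower base rate.

Yes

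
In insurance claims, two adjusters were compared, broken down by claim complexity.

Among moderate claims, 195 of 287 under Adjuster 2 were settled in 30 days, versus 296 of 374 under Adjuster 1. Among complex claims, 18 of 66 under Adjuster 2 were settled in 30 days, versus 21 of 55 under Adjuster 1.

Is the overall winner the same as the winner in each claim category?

Yes

Moderate: Adjuster 2 195/287 = 67.9%, Adjuster 1 296/374 = 79.1% → Adjuster 1
Complex: Adjuster 2 18/66 = 27.3%, Adjuster 1 21/55 = 38.2% → Adjuster 1
Overall: Adjuster 2 213/353 = 60.3%, Adjuster 1 317/429 = 73.9% → Adjuster 1
Adjuster 1 wins overall and in every claim group — no reversal.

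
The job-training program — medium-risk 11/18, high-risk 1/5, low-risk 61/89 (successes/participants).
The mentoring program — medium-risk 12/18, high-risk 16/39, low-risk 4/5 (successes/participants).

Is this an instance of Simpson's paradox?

Yes

Medium-risk: the job-training program 11/18 = 61.1%, the mentoring program 12/18 = 66.7% → the mentoring program
High-risk: the job-training program 1/5 = 20.0%, the mentoring program 16/39 = 41.0% → the mentoring program
Low-risk: the job-training program 61/89 = 68.5%, the mentoring program 4/5 = 80.0% → the mentoring program
Overall: the job-training program 73/112 = 65.2%, the mentoring program 32/62 = 51.6% → the job-training program
The mentoring program wins each risk group but the job-training program wins overall — the comparison reverses. The mentoring program's participants skew toward high-risk, which has a lower base rate.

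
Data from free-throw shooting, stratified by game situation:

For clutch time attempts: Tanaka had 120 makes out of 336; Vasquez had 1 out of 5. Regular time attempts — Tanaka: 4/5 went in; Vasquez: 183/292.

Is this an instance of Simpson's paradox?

Yes

Clutch time: Tanaka 120/336 = 35.7%, Vasquez 1/5 = 20.0% → Tanaka
Regular time: Tanaka 4/5 = 80.0%, Vasquez 183/292 = 62.7% → Tanaka
Overall: Tanaka 124/341 = 36.4%, Vasquez 184/297 = 62.0% → Vasquez
Tanaka wins each game group but Vasquez wins overall — the comparison reverses. Tanaka's attempts skew toward clutch time, which has a lower base rate.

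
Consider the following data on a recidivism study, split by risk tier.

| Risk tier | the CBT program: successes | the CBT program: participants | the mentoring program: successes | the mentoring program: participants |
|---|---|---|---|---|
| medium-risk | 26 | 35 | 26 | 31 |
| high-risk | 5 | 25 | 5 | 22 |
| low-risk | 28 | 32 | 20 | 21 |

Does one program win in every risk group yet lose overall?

Medium-risk: the CBT program 26/35 = 74.3%, the mentoring program 26/31 = 83.9% → the mentoring program
High-risk: the CBT program 5/25 = 20.0%, the mentoring program 5/22 = 22.7% → the mentoring program
Low-risk: the CBT program 28/32 = 87.5%, the mentoring program 20/21 = 95.2% → the mentoring program
Overall: the CBT program 59/92 = 64.1%, the mentoring program 51/74 = 68.9% → the mentoring program
The mentoring program wins overall and in every risk group — no reversal.

No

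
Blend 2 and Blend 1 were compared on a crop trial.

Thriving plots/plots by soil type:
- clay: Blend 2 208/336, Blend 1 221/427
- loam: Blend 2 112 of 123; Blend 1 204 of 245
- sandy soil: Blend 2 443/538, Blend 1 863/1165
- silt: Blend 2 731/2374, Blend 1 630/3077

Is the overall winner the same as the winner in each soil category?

Clay: Blend 2 208/336 = 61.9%, Blend 1 221/427 = 51.8% → Blend 2
Loam: Blend 2 112/123 = 91.1%, Blend 1 204/245 = 83.3% → Blend 2
Sandy soil: Blend 2 443/538 = 82.3%, Blend 1 863/1165 = 74.1% → Blend 2
Silt: Blend 2 731/2374 = 30.8%, Blend 1 630/3077 = 20.5% → Blend 2
Overall: Blend 2 1494/3371 = 44.3%, Blend 1 1918/4914 = 39.0% → Blend 2
Blend 2 wins overall and in every soil group — no reversal.

Yes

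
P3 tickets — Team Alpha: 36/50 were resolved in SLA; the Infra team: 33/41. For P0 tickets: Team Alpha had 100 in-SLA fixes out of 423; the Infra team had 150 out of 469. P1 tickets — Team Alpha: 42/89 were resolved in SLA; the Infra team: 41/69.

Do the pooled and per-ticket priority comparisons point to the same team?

P3: Team Alpha 36/50 = 72.0%, the Infra team 33/41 = 80.5% → the Infra team
P0: Team Alpha 100/423 = 23.6%, the Infra team 150/469 = 32.0% → the Infra team
P1: Team Alpha 42/89 = 47.2%, the Infra team 41/69 = 59.4% → the Infra team
Overall: Team Alpha 178/562 = 31.7%, the Infra team 224/579 = 38.7% → the Infra team
The Infra team wins overall and in every ticket group — no reversal.

Yes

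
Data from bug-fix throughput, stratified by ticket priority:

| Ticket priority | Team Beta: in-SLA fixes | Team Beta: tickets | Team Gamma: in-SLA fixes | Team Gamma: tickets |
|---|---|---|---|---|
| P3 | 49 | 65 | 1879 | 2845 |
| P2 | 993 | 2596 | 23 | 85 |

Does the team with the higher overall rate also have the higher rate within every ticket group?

No

P3: Team Beta 49/65 = 75.4%, Team Gamma 1879/2845 = 66.0% → Team Beta
P2: Team Beta 993/2596 = 38.3%, Team Gamma 23/85 = 27.1% → Team Beta
Overall: Team Beta 1042/2661 = 39.2%, Team Gamma 1902/2930 = 64.9% → Team Gamma
Team Beta wins each ticket group but Team Gamma wins overall — the comparison reverses. Team Beta's tickets skew toward P2, which has a lower base rate.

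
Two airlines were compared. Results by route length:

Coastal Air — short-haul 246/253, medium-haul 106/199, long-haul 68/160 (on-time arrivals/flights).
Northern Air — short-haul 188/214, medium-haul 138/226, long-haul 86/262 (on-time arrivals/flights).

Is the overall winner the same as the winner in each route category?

Short-haul: Coastal Air 246/253 = 97.2%, Northern Air 188/214 = 87.9% → Coastal Air
Medium-haul: Coastal Air 106/199 = 53.3%, Northern Air 138/226 = 61.1% → Northern Air
Long-haul: Coastal Air 68/160 = 42.5%, Northern Air 86/262 = 32.8% → Coastal Air
Overall: Coastal Air 420/612 = 68.6%, Northern Air 412/702 = 58.7% → Coastal Air
Neither sweeps: Coastal Air wins 2 of 3 groups, Northern Air wins 1. Coastal Air wins overall but not every group — no Simpson reversal.

No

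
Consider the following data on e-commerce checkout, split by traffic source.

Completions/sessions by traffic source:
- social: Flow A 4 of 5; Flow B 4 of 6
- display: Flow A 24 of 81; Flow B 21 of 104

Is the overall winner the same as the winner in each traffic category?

Social: Flow A 4/5 = 80.0%, Flow B 4/6 = 66.7% → Flow A
Display: Flow A 24/81 = 29.6%, Flow B 21/104 = 20.2% → Flow A
Overall: Flow A 28/86 = 32.6%, Flow B 25/110 = 22.7% → Flow A
Flow A wins overall and in every traffic group — no reversal.

Yes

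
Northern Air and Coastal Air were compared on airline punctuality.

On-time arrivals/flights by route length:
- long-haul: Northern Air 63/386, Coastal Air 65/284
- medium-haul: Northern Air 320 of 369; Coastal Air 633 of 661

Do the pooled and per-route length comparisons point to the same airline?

Long-haul: Northern Air 63/386 = 16.3%, Coastal Air 65/284 = 22.9% → Coastal Air
Medium-haul: Northern Air 320/369 = 86.7%, Coastal Air 633/661 = 95.8% → Coastal Air
Overall: Northern Air 383/755 = 50.7%, Coastal Air 698/945 = 73.9% → Coastal Air
Coastal Air wins overall and in every route group — no reversal.

Yes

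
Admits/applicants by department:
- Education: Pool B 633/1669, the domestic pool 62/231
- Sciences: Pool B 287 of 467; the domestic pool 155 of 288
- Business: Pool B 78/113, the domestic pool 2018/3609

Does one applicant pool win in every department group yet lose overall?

Yes

Education: Pool B 633/1669 = 37.9%, the domestic pool 62/231 = 26.8% → Pool B
Sciences: Pool B 287/467 = 61.5%, the domestic pool 155/288 = 53.8% → Pool B
Business: Pool B 78/113 = 69.0%, the domestic pool 2018/3609 = 55.9% → Pool B
Overall: Pool B 998/2249 = 44.4%, the domestic pool 2235/4128 = 54.1% → the domestic pool
Pool B wins each department group but the domestic pool wins overall — the comparison reverses. Pool B's applicants skew toward Education, which has a lower base rate.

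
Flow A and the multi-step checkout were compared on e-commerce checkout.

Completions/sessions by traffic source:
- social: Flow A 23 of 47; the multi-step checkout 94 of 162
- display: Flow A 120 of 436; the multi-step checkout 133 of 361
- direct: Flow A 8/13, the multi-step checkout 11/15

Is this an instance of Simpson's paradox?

No

Social: Flow A 23/47 = 48.9%, the multi-step checkout 94/162 = 58.0% → the multi-step checkout
Display: Flow A 120/436 = 27.5%, the multi-step checkout 133/361 = 36.8% → the multi-step checkout
Direct: Flow A 8/13 = 61.5%, the multi-step checkout 11/15 = 73.3% → the multi-step checkout
Overall: Flow A 151/496 = 30.4%, the multi-step checkout 238/538 = 44.2% → the multi-step checkout
The multi-step checkout wins overall and in every traffic group — no reversal.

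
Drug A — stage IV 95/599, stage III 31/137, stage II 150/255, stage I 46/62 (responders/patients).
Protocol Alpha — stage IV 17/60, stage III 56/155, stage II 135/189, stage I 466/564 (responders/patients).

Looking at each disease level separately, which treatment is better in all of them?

Stage IV: Drug A 95/599 = 15.9%, Protocol Alpha 17/60 = 28.3% → Protocol Alpha
Stage III: Drug A 31/137 = 22.6%, Protocol Alpha 56/155 = 36.1% → Protocol Alpha
Stage II: Drug A 150/255 = 58.8%, Protocol Alpha 135/189 = 71.4% → Protocol Alpha
Stage I: Drug A 46/62 = 74.2%, Protocol Alpha 466/564 = 82.6% → Protocol Alpha
Protocol Alpha has the higher rate in all 4 groups.

Protocol Alpha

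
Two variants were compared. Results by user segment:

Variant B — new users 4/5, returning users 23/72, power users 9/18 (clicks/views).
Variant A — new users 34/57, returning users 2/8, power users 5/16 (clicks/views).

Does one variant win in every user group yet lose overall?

Yes

New users: Variant B 4/5 = 80.0%, Variant A 34/57 = 59.6% → Variant B
Returning users: Variant B 23/72 = 31.9%, Variant A 2/8 = 25.0% → Variant B
Power users: Variant B 9/18 = 50.0%, Variant A 5/16 = 31.2% → Variant B
Overall: Variant B 36/95 = 37.9%, Variant A 41/81 = 50.6% → Variant A
Variant B wins each user group but Variant A wins overall — the comparison reverses. Variant B's views skew toward returning users, which has a lower base rate.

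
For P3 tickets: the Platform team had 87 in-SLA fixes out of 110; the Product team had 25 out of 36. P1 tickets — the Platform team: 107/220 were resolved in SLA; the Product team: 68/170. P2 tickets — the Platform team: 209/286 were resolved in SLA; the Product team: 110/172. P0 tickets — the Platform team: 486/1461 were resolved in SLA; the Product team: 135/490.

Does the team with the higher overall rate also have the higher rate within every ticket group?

P3: the Platform team 87/110 = 79.1%, the Product team 25/36 = 69.4% → the Platform team
P1: the Platform team 107/220 = 48.6%, the Product team 68/170 = 40.0% → the Platform team
P2: the Platform team 209/286 = 73.1%, the Product team 110/172 = 64.0% → the Platform team
P0: the Platform team 486/1461 = 33.3%, the Product team 135/490 = 27.6% → the Platform team
Overall: the Platform team 889/2077 = 42.8%, the Product team 338/868 = 38.9% → the Platform team
The Platform team wins overall and in every ticket group — no reversal.

Yes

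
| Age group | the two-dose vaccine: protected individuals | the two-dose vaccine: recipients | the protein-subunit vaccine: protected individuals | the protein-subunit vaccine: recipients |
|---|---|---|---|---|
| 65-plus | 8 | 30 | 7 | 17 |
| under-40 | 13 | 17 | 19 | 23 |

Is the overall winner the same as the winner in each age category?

65-plus: the two-dose vaccine 8/30 = 26.7%, the protein-subunit vaccine 7/17 = 41.2% → the protein-subunit vaccine
Under-40: the two-dose vaccine 13/17 = 76.5%, the protein-subunit vaccine 19/23 = 82.6% → the protein-subunit vaccine
Overall: the two-dose vaccine 21/47 = 44.7%, the protein-subunit vaccine 26/40 = 65.0% → the protein-subunit vaccine
The protein-subunit vaccine wins overall and in every age group — no reversal.

Yes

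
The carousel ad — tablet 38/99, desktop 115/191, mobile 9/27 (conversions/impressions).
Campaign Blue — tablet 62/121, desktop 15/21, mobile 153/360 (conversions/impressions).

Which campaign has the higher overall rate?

the carousel ad

Tablet: the carousel ad 38/99 = 38.4%, Campaign Blue 62/121 = 51.2% → Campaign Blue
Desktop: the carousel ad 115/191 = 60.2%, Campaign Blue 15/21 = 71.4% → Campaign Blue
Mobile: the carousel ad 9/27 = 33.3%, Campaign Blue 153/360 = 42.5% → Campaign Blue
Overall: the carousel ad 162/317 = 51.1%, Campaign Blue 230/502 = 45.8% → the carousel ad
(Campaign Blue wins every device group but the carousel ad wins overall — Campaign Blue's impressions skew toward the low-rate mobile group.)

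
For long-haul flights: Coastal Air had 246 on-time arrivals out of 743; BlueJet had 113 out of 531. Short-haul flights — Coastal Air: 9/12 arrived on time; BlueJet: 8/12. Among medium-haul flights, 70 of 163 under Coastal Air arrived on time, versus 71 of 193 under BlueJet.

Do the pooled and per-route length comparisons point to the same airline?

Yes

Long-haul: Coastal Air 246/743 = 33.1%, BlueJet 113/531 = 21.3% → Coastal Air
Short-haul: Coastal Air 9/12 = 75.0%, BlueJet 8/12 = 66.7% → Coastal Air
Medium-haul: Coastal Air 70/163 = 42.9%, BlueJet 71/193 = 36.8% → Coastal Air
Overall: Coastal Air 325/918 = 35.4%, BlueJet 192/736 = 26.1% → Coastal Air
Coastal Air wins overall and in every route group — no reversal.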